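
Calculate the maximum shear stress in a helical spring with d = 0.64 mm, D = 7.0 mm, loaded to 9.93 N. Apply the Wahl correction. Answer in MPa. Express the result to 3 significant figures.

764 MPa

Spring index C = D/d = 7.0/0.64 = 10.9375
K_W = (4C−1)/(4C−4) + 0.615/C = 42.750/39.750 + 0.0562 = 1.1317
τ₀ = 8FD/(πd³) = 8·9.93·7.0/(π·0.64³) = 556.08/0.82355 = 675.22 MPa
τ_max = K·τ₀ = 1.1317 × 675.22 = 764.15 MPa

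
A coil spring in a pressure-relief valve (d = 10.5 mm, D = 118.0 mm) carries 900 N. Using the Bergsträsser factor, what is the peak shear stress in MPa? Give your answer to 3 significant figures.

261 MPa

Spring index C = D/d = 118.0/10.5 = 11.2381
K_B = (4C+2)/(4C−3) = 46.952/41.952 = 1.1192
τ₀ = 8FD/(πd³) = 8·900·118.0/(π·10.5³) = 849600/3636.8 = 233.61 MPa
τ_max = K·τ₀ = 1.1192 × 233.61 = 261.46 MPa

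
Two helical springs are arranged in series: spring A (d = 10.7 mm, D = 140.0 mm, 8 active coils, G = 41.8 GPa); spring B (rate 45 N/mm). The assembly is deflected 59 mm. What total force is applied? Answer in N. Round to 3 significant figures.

k_A = Gd⁴/(8D³N_a) = (41.8×10³)(10.7⁴)/(8·140.0³·8) = 3.1199 N/mm
Series: 1/k_eq = 1/3.1199 + 1/45 = 0.34274; k_eq = 2.9177 N/mm
F = k_eq·δ = 2.9177·59 = 172.14 N

172 N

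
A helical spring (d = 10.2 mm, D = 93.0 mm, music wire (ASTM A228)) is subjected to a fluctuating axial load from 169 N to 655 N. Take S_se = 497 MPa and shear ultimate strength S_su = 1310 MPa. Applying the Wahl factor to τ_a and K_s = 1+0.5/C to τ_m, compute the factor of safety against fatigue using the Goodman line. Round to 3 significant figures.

C = D/d = 93.0/10.2 = 9.1176; K_W = (4C−1)/(4C−4)+0.615/C = 1.1598; K_s = 1+0.5/C = 1.0548
F_a = (F_max−F_min)/2 = 243 N; F_m = (F_max+F_min)/2 = 412 N
τ_a = K_W·8F_aD/(πd³) = 1.1598 × 54.229 = 62.897 MPa
τ_m = K_s·8F_mD/(πd³) = 1.0548 × 91.943 = 96.985 MPa
Goodman: 1/n_f = τ_a/S_se + τ_m/S_su = 62.897/497 + 96.985/1310 = 0.12655 + 0.07403 = 0.20059
n_f = 1/0.20059 = 4.985

4.99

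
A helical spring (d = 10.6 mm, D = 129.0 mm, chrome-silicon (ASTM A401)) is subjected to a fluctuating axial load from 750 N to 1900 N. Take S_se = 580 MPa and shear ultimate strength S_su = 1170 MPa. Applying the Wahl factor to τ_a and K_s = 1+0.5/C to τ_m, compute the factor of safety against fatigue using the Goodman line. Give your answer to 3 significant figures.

1.59

C = D/d = 129.0/10.6 = 12.1698; K_W = (4C−1)/(4C−4)+0.615/C = 1.1177; K_s = 1+0.5/C = 1.0411
F_a = (F_max−F_min)/2 = 575 N; F_m = (F_max+F_min)/2 = 1325 N
τ_a = K_W·8F_aD/(πd³) = 1.1177 × 158.59 = 177.25 MPa
τ_m = K_s·8F_mD/(πd³) = 1.0411 × 365.45 = 380.46 MPa
Goodman: 1/n_f = τ_a/S_se + τ_m/S_su = 177.25/580 + 380.46/1170 = 0.30561 + 0.32518 = 0.63079
n_f = 1/0.63079 = 1.585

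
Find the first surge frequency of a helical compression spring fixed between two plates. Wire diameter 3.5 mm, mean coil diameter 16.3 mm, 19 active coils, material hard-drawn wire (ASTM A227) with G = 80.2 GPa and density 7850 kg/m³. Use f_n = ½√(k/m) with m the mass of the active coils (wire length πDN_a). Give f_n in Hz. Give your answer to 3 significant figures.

k = Gd⁴/(8D³N_a) = (80.2×10³)(3.5⁴)/(8·16.3³·19) = 18.283 N/mm = 18283 N/m
Wire length L = πDN_a = π·16.3·19 = 972.95 mm
m = ρ·(πd²/4)·L = 7850 × 9.6211×10⁻⁶ m² × 0.97295 m = 0.073483 kg
f_n = ½√(k/m) = 0.5·√(18283/0.073483) = 0.5·√(2.488e+05) = 249.4 Hz

249 Hz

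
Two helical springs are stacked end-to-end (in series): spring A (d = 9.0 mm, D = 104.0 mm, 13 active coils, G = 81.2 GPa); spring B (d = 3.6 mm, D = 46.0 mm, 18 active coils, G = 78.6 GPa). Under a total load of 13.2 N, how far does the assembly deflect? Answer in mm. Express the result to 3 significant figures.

16.9 mm

k_A = Gd⁴/(8D³N_a) = (81.2×10³)(9.0⁴)/(8·104.0³·13) = 4.554 N/mm
k_B = Gd⁴/(8D³N_a) = (78.6×10³)(3.6⁴)/(8·46.0³·18) = 0.94188 N/mm
Series: 1/k_eq = 1/4.554 + 1/0.94188 = 1.2813; k_eq = 0.78046 N/mm
δ = F/k_eq = 13.2/0.78046 = 16.913 mm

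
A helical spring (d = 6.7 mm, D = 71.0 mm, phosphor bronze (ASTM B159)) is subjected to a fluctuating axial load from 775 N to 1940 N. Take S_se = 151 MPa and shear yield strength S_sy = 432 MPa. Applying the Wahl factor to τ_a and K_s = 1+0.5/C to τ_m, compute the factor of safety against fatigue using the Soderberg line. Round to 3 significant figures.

C = D/d = 71.0/6.7 = 10.5970; K_W = (4C−1)/(4C−4)+0.615/C = 1.1362; K_s = 1+0.5/C = 1.0472
F_a = (F_max−F_min)/2 = 582.5 N; F_m = (F_max+F_min)/2 = 1357.5 N
τ_a = K_W·8F_aD/(πd³) = 1.1362 × 350.16 = 397.85 MPa
τ_m = K_s·8F_mD/(πd³) = 1.0472 × 816.04 = 854.55 MPa
Soderberg: 1/n_f = τ_a/S_se + τ_m/S_sy = 397.85/151 + 854.55/432 = 2.63477 + 1.97812 = 4.6129
n_f = 1/4.6129 = 0.2168

0.217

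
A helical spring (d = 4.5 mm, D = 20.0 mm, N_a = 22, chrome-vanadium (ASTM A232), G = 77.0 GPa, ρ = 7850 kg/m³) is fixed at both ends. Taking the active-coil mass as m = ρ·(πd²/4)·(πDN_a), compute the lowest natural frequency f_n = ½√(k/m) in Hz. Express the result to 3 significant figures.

180 Hz

k = Gd⁴/(8D³N_a) = (77.0×10³)(4.5⁴)/(8·20.0³·22) = 22.425 N/mm = 22425 N/m
Wire length L = πDN_a = π·20.0·22 = 1382.3 mm
m = ρ·(πd²/4)·L = 7850 × 15.904×10⁻⁶ m² × 1.3823 m = 0.17258 kg
f_n = ½√(k/m) = 0.5·√(22425/0.17258) = 0.5·√(1.2994e+05) = 180.24 Hz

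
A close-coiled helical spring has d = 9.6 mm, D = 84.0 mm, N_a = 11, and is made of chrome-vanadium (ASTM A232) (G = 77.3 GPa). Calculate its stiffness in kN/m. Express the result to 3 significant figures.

k = Gd⁴/(8D³N_a) = (77.3×10³ × 9.6⁴) / (8 × 84.0³ × 11)
  = 6.56545e+08 / 5.2158e+07 = 12.588 N/mm

12.6 kN/m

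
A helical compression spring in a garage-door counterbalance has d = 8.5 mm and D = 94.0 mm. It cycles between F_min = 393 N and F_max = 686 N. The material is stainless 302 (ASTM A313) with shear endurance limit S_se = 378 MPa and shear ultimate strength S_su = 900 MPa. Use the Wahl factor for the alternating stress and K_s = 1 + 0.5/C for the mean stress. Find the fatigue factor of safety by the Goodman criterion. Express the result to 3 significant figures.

2.41

C = D/d = 94.0/8.5 = 11.0588; K_W = (4C−1)/(4C−4)+0.615/C = 1.1302; K_s = 1+0.5/C = 1.0452
F_a = (F_max−F_min)/2 = 146.5 N; F_m = (F_max+F_min)/2 = 539.5 N
τ_a = K_W·8F_aD/(πd³) = 1.1302 × 57.102 = 64.535 MPa
τ_m = K_s·8F_mD/(πd³) = 1.0452 × 210.28 = 219.79 MPa
Goodman: 1/n_f = τ_a/S_se + τ_m/S_su = 64.535/378 + 219.79/900 = 0.17073 + 0.24421 = 0.41494
n_f = 1/0.41494 = 2.41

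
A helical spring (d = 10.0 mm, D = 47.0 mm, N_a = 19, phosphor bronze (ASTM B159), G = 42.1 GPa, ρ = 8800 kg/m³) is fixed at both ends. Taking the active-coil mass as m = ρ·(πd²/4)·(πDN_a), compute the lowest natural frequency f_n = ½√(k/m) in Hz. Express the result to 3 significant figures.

k = Gd⁴/(8D³N_a) = (42.1×10³)(10.0⁴)/(8·47.0³·19) = 26.677 N/mm = 26677 N/m
Wire length L = πDN_a = π·47.0·19 = 2805.4 mm
m = ρ·(πd²/4)·L = 8800 × 78.54×10⁻⁶ m² × 2.8054 m = 1.939 kg
f_n = ½√(k/m) = 0.5·√(26677/1.939) = 0.5·√(13758) = 58.648 Hz

58.6 Hz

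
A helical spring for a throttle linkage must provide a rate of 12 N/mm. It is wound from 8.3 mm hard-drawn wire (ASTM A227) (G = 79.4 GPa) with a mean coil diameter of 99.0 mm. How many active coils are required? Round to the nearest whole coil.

4

N_a = Gd⁴/(8D³k) = (79.4×10³ × 8.3⁴)/(8 × 99.0³ × 12)
    = 3.76819e+08 / 9.31487e+07 = 4.045 → 4 coils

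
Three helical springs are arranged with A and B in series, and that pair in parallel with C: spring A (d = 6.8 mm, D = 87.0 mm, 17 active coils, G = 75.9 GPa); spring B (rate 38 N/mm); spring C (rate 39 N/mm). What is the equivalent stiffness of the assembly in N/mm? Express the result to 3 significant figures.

k_A = Gd⁴/(8D³N_a) = (75.9×10³)(6.8⁴)/(8·87.0³·17) = 1.8121 N/mm
Springs A,B series: k_AB = 1/(1/1.8121+1/38) = 1.7296 N/mm; parallel with C: k_eq = 1.7296+39 = 40.73 N/mm

40.7 N/mm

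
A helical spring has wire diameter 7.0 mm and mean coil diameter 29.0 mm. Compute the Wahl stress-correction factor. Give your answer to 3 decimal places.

C = D/d = 29.0/7.0 = 4.1429
K_W = (4C−1)/(4C−4) + 0.615/C = 15.571/12.571 + 0.1484 = 1.3871

1.387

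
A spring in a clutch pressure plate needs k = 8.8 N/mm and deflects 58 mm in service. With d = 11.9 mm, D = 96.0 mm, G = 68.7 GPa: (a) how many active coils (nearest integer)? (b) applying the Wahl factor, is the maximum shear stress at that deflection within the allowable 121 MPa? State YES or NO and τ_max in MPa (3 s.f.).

(a) 22 coils; (b) YES, τ_max = 88.0 MPa

N_a = Gd⁴/(8D³k) = (68.7×10³)(11.9⁴)/(8·96.0³·8.8) = 22.12 → N_a = 22
Actual rate k = Gd⁴/(8D³·22) = 8.8475 N/mm
Working load F = kδ = 8.8475·58 = 513.15 N
C = 96.0/11.9 = 8.0672; K_W = (4C−1)/(4C−4)+0.615/C = 1.1824
τ_max = K_W·8FD/(πd³) = 1.1824·74.442 = 88.017 MPa
τ_max ≤ 121 MPa → acceptable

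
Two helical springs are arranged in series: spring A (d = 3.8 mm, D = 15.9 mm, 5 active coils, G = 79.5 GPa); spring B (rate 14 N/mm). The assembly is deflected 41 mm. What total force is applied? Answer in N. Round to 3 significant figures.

505 N

k_A = Gd⁴/(8D³N_a) = (79.5×10³)(3.8⁴)/(8·15.9³·5) = 103.1 N/mm
Series: 1/k_eq = 1/103.1 + 1/14 = 0.081128; k_eq = 12.326 N/mm
F = k_eq·δ = 12.326·41 = 505.37 N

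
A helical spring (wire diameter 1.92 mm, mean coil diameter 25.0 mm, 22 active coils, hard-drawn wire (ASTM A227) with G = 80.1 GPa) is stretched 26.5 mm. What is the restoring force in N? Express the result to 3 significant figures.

10.5 N

k = Gd⁴/(8D³N_a) = (80.1×10³)(1.92⁴)/(8·25.0³·22) = 0.39583 N/mm
F = k·δ = 0.39583 × 26.5 = 10.489 N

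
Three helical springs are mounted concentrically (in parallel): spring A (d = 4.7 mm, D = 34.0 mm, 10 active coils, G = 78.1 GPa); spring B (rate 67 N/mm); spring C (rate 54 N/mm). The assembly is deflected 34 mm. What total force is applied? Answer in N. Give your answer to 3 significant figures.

k_A = Gd⁴/(8D³N_a) = (78.1×10³)(4.7⁴)/(8·34.0³·10) = 12.12 N/mm
Parallel: k_eq = 12.12 + 67 + 54 = 133.12 N/mm
F = k_eq·δ = 133.12·34 = 4526.1 N

4530 N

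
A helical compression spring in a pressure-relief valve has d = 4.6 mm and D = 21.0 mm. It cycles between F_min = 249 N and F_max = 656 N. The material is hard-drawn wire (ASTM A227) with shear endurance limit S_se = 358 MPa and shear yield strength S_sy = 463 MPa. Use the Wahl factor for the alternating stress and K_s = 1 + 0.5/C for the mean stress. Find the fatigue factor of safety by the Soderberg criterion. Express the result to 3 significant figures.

0.984

C = D/d = 21.0/4.6 = 4.5652; K_W = (4C−1)/(4C−4)+0.615/C = 1.3451; K_s = 1+0.5/C = 1.1095
F_a = (F_max−F_min)/2 = 203.5 N; F_m = (F_max+F_min)/2 = 452.5 N
τ_a = K_W·8F_aD/(πd³) = 1.3451 × 111.8 = 150.38 MPa
τ_m = K_s·8F_mD/(πd³) = 1.1095 × 248.6 = 275.83 MPa
Soderberg: 1/n_f = τ_a/S_se + τ_m/S_sy = 150.38/358 + 275.83/463 = 0.42006 + 0.59574 = 1.0158
n_f = 1/1.0158 = 0.9844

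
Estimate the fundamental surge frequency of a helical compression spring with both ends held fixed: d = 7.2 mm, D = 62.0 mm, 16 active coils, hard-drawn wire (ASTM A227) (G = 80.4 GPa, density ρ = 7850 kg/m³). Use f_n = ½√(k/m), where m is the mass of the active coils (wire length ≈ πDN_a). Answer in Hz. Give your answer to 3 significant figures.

k = Gd⁴/(8D³N_a) = (80.4×10³)(7.2⁴)/(8·62.0³·16) = 7.0827 N/mm = 7082.7 N/m
Wire length L = πDN_a = π·62.0·16 = 3116.5 mm
m = ρ·(πd²/4)·L = 7850 × 40.715×10⁻⁶ m² × 3.1165 m = 0.99606 kg
f_n = ½√(k/m) = 0.5·√(7082.7/0.99606) = 0.5·√(7110.7) = 42.163 Hz

42.2 Hz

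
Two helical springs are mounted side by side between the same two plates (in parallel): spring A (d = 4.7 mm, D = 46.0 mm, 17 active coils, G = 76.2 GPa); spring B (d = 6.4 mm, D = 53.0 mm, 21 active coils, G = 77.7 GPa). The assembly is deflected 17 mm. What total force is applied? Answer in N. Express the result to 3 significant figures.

k_A = Gd⁴/(8D³N_a) = (76.2×10³)(4.7⁴)/(8·46.0³·17) = 2.8089 N/mm
k_B = Gd⁴/(8D³N_a) = (77.7×10³)(6.4⁴)/(8·53.0³·21) = 5.212 N/mm
Parallel: k_eq = 2.8089 + 5.212 = 8.0209 N/mm
F = k_eq·δ = 8.0209·17 = 136.35 N

136 N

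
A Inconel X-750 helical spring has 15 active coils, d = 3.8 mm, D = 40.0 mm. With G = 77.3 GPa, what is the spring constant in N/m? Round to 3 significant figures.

2100 N/m

k = Gd⁴/(8D³N_a) = (77.3×10³ × 3.8⁴) / (8 × 40.0³ × 15)
  = 1.61181e+07 / 7.68e+06 = 2.0987 N/mm = 2098.7 N/m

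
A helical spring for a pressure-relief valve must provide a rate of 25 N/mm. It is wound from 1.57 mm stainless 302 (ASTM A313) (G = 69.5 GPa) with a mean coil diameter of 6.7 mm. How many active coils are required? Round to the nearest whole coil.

7

N_a = Gd⁴/(8D³k) = (69.5×10³ × 1.57⁴)/(8 × 6.7³ × 25)
    = 422263 / 60152.6 = 7.02 → 7 coils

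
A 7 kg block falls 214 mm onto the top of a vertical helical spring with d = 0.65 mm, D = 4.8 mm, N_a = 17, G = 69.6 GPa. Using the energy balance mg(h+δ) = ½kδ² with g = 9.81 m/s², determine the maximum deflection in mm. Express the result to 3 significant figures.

289 mm

k = Gd⁴/(8D³N_a) = (69.6×10³)(0.65⁴)/(8·4.8³·17) = 0.82604 N/mm
W = mg = 7 × 9.81 = 68.67 N
½kδ² − Wδ − Wh = 0 → δ = (W + √(W² + 2kWh))/k
δ = (68.67 + √(4715.6 + 24277.9))/0.82604 = (68.67 + 170.27)/0.82604 = 289.27 mm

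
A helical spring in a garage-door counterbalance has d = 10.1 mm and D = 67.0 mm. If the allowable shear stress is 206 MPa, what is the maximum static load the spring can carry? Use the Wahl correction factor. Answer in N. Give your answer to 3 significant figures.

C = D/d = 67.0/10.1 = 6.6337
K_W = (4C−1)/(4C−4) + 0.615/C = 25.535/22.535 + 0.0927 = 1.2258
τ_max = K·8FD/(πd³) → F_max = τ_allow·πd³/(8DK)
F_max = 206·π·10.1³/(8·67.0·1.2258) = 6.6678e+05/657.05 = 1014.8 N

1010 N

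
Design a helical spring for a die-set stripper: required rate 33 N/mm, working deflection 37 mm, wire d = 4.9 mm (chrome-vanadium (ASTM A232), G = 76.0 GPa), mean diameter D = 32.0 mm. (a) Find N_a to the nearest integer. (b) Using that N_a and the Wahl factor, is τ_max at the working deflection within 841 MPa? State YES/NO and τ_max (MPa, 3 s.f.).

N_a = Gd⁴/(8D³k) = (76.0×10³)(4.9⁴)/(8·32.0³·33) = 5.065 → N_a = 5
Actual rate k = Gd⁴/(8D³·5) = 33.426 N/mm
Working load F = kδ = 33.426·37 = 1236.8 N
C = 32.0/4.9 = 6.5306; K_W = (4C−1)/(4C−4)+0.615/C = 1.2298
τ_max = K_W·8FD/(πd³) = 1.2298·856.63 = 1053.5 MPa
τ_max > 841 MPa → exceeds allowable

(a) 5 coils; (b) NO, τ_max = 1050 MPa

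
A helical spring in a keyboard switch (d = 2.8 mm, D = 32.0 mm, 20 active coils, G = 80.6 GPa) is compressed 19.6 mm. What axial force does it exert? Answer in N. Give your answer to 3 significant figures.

18.5 N

k = Gd⁴/(8D³N_a) = (80.6×10³)(2.8⁴)/(8·32.0³·20) = 0.94492 N/mm
F = k·δ = 0.94492 × 19.6 = 18.521 N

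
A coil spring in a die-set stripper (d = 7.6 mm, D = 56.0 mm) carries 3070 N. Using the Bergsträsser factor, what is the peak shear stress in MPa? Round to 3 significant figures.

1190 MPa

Spring index C = D/d = 56.0/7.6 = 7.3684
K_B = (4C+2)/(4C−3) = 31.474/26.474 = 1.1889
τ₀ = 8FD/(πd³) = 8·3070·56.0/(π·7.6³) = 1.37536e+06/1379.1 = 997.3 MPa
τ_max = K·τ₀ = 1.1889 × 997.3 = 1185.7 MPa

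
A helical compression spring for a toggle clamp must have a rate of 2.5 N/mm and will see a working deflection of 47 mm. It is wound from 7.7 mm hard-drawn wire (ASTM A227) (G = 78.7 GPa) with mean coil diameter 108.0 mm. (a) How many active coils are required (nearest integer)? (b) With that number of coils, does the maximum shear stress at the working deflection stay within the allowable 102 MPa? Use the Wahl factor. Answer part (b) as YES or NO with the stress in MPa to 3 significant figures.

N_a = Gd⁴/(8D³k) = (78.7×10³)(7.7⁴)/(8·108.0³·2.5) = 10.98 → N_a = 11
Actual rate k = Gd⁴/(8D³·11) = 2.4957 N/mm
Working load F = kδ = 2.4957·47 = 117.3 N
C = 108.0/7.7 = 14.0260; K_W = (4C−1)/(4C−4)+0.615/C = 1.1014
τ_max = K_W·8FD/(πd³) = 1.1014·70.66 = 77.827 MPa
τ_max ≤ 102 MPa → acceptable

(a) 11 coils; (b) YES, τ_max = 77.8 MPa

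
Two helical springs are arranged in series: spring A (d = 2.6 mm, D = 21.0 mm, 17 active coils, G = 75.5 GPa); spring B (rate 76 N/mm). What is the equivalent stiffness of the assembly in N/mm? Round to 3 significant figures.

k_A = Gd⁴/(8D³N_a) = (75.5×10³)(2.6⁴)/(8·21.0³·17) = 2.7393 N/mm
Series: 1/k_eq = 1/2.7393 + 1/76 = 0.37821; k_eq = 2.644 N/mm

2.64 N/mm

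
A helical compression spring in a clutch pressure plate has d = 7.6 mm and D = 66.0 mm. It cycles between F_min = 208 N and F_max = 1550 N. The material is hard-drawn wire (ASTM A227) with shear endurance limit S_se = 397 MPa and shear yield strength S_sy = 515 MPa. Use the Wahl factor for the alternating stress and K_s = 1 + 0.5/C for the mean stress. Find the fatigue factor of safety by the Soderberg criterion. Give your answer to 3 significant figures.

C = D/d = 66.0/7.6 = 8.6842; K_W = (4C−1)/(4C−4)+0.615/C = 1.1684; K_s = 1+0.5/C = 1.0576
F_a = (F_max−F_min)/2 = 671 N; F_m = (F_max+F_min)/2 = 879 N
τ_a = K_W·8F_aD/(πd³) = 1.1684 × 256.9 = 300.17 MPa
τ_m = K_s·8F_mD/(πd³) = 1.0576 × 336.54 = 355.91 MPa
Soderberg: 1/n_f = τ_a/S_se + τ_m/S_sy = 300.17/397 + 355.91/515 = 0.75609 + 0.69109 = 1.4472
n_f = 1/1.4472 = 0.691

0.691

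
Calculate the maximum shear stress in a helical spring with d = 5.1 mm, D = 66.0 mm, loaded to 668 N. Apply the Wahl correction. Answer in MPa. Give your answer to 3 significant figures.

940 MPa

Spring index C = D/d = 66.0/5.1 = 12.9412
K_W = (4C−1)/(4C−4) + 0.615/C = 50.765/47.765 + 0.0475 = 1.1103
τ₀ = 8FD/(πd³) = 8·668·66.0/(π·5.1³) = 352704/416.74 = 846.35 MPa
τ_max = K·τ₀ = 1.1103 × 846.35 = 939.73 MPa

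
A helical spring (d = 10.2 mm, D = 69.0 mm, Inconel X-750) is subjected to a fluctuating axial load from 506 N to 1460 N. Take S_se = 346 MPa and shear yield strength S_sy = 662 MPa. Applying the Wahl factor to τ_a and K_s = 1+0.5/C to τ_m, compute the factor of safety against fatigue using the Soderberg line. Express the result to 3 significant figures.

1.84

C = D/d = 69.0/10.2 = 6.7647; K_W = (4C−1)/(4C−4)+0.615/C = 1.2210; K_s = 1+0.5/C = 1.0739
F_a = (F_max−F_min)/2 = 477 N; F_m = (F_max+F_min)/2 = 983 N
τ_a = K_W·8F_aD/(πd³) = 1.2210 × 78.978 = 96.434 MPa
τ_m = K_s·8F_mD/(πd³) = 1.0739 × 162.76 = 174.79 MPa
Soderberg: 1/n_f = τ_a/S_se + τ_m/S_sy = 96.434/346 + 174.79/662 = 0.27871 + 0.26403 = 0.54274
n_f = 1/0.54274 = 1.843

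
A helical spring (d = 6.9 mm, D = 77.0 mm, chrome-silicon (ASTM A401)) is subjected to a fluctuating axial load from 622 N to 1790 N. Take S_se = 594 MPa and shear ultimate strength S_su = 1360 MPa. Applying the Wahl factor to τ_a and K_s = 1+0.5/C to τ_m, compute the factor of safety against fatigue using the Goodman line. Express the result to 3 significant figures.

C = D/d = 77.0/6.9 = 11.1594; K_W = (4C−1)/(4C−4)+0.615/C = 1.1289; K_s = 1+0.5/C = 1.0448
F_a = (F_max−F_min)/2 = 584 N; F_m = (F_max+F_min)/2 = 1206 N
τ_a = K_W·8F_aD/(πd³) = 1.1289 × 348.58 = 393.52 MPa
τ_m = K_s·8F_mD/(πd³) = 1.0448 × 719.83 = 752.08 MPa
Goodman: 1/n_f = τ_a/S_se + τ_m/S_su = 393.52/594 + 752.08/1360 = 0.66249 + 0.55300 = 1.2155
n_f = 1/1.2155 = 0.8227

0.823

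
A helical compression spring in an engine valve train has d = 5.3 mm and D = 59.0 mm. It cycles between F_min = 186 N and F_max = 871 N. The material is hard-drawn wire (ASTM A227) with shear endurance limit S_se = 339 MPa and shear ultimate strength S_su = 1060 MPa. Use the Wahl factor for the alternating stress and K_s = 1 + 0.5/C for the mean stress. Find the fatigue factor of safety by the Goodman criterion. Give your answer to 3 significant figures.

C = D/d = 59.0/5.3 = 11.1321; K_W = (4C−1)/(4C−4)+0.615/C = 1.1293; K_s = 1+0.5/C = 1.0449
F_a = (F_max−F_min)/2 = 342.5 N; F_m = (F_max+F_min)/2 = 528.5 N
τ_a = K_W·8F_aD/(πd³) = 1.1293 × 345.64 = 390.32 MPa
τ_m = K_s·8F_mD/(πd³) = 1.0449 × 533.35 = 557.3 MPa
Goodman: 1/n_f = τ_a/S_se + τ_m/S_su = 390.32/339 + 557.3/1060 = 1.15139 + 0.52576 = 1.6771
n_f = 1/1.6771 = 0.5963

0.596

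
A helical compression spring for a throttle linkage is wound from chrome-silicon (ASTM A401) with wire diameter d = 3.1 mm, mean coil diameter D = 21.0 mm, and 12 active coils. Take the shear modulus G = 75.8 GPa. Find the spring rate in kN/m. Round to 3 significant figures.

k = Gd⁴/(8D³N_a) = (75.8×10³ × 3.1⁴) / (8 × 21.0³ × 12)
  = 7.00029e+06 / 889056 = 7.8738 N/mm

7.87 kN/m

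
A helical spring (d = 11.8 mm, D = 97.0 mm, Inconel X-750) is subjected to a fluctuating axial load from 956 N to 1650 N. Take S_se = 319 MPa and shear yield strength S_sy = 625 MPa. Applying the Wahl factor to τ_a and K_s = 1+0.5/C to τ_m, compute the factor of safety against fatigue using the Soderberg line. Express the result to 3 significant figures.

C = D/d = 97.0/11.8 = 8.2203; K_W = (4C−1)/(4C−4)+0.615/C = 1.1787; K_s = 1+0.5/C = 1.0608
F_a = (F_max−F_min)/2 = 347 N; F_m = (F_max+F_min)/2 = 1303 N
τ_a = K_W·8F_aD/(πd³) = 1.1787 × 52.167 = 61.489 MPa
τ_m = K_s·8F_mD/(πd³) = 1.0608 × 195.89 = 207.8 MPa
Soderberg: 1/n_f = τ_a/S_se + τ_m/S_sy = 61.489/319 + 207.8/625 = 0.19275 + 0.33249 = 0.52524
n_f = 1/0.52524 = 1.904

1.90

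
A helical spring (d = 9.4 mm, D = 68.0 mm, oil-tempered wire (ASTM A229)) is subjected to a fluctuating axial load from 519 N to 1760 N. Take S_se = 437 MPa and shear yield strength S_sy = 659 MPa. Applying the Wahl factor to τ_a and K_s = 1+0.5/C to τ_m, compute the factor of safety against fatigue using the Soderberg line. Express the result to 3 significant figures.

C = D/d = 68.0/9.4 = 7.2340; K_W = (4C−1)/(4C−4)+0.615/C = 1.2053; K_s = 1+0.5/C = 1.0691
F_a = (F_max−F_min)/2 = 620.5 N; F_m = (F_max+F_min)/2 = 1139.5 N
τ_a = K_W·8F_aD/(πd³) = 1.2053 × 129.36 = 155.92 MPa
τ_m = K_s·8F_mD/(πd³) = 1.0691 × 237.56 = 253.98 MPa
Soderberg: 1/n_f = τ_a/S_se + τ_m/S_sy = 155.92/437 + 253.98/659 = 0.35680 + 0.38541 = 0.74221
n_f = 1/0.74221 = 1.347

1.35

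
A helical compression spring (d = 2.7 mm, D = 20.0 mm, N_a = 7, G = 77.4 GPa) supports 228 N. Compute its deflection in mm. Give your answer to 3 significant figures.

k = Gd⁴/(8D³N_a) = (77.4×10³)(2.7⁴)/(8·20.0³·7) = 9.1816 N/mm
δ = F/k = 228 / 9.1816 = 24.832 mm

24.8 mm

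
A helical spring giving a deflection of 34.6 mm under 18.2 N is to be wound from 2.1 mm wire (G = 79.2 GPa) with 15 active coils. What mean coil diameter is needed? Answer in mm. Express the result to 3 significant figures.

29.0 mm

Required rate k = F/δ = 18.2/34.6 = 0.52601 N/mm
D = (Gd⁴/(8N_a·k))^(1/3) = (79.2×10³·2.1⁴/(8·15·0.52601))^(1/3)
  = (24402)^(1/3) = 29.0052 mm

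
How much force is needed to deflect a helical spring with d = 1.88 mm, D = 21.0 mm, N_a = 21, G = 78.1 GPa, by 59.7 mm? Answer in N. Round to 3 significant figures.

k = Gd⁴/(8D³N_a) = (78.1×10³)(1.88⁴)/(8·21.0³·21) = 0.62707 N/mm
F = k·δ = 0.62707 × 59.7 = 37.436 N

37.4 N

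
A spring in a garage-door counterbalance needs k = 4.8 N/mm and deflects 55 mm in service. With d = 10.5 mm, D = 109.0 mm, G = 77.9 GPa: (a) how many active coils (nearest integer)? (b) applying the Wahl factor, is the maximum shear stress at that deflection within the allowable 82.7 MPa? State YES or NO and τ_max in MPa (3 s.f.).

N_a = Gd⁴/(8D³k) = (77.9×10³)(10.5⁴)/(8·109.0³·4.8) = 19.04 → N_a = 19
Actual rate k = Gd⁴/(8D³·19) = 4.8103 N/mm
Working load F = kδ = 4.8103·55 = 264.57 N
C = 109.0/10.5 = 10.3810; K_W = (4C−1)/(4C−4)+0.615/C = 1.1392
τ_max = K_W·8FD/(πd³) = 1.1392·63.436 = 72.265 MPa
τ_max ≤ 82.7 MPa → acceptable

(a) 19 coils; (b) YES, τ_max = 72.3 MPa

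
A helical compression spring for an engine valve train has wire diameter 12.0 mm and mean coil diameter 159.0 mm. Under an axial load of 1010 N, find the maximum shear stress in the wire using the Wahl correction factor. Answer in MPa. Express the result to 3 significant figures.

262 MPa

Spring index C = D/d = 159.0/12.0 = 13.2500
K_W = (4C−1)/(4C−4) + 0.615/C = 52.000/49.000 + 0.0464 = 1.1076
τ₀ = 8FD/(πd³) = 8·1010·159.0/(π·12.0³) = 1.28472e+06/5428.7 = 236.65 MPa
τ_max = K·τ₀ = 1.1076 × 236.65 = 262.13 MPa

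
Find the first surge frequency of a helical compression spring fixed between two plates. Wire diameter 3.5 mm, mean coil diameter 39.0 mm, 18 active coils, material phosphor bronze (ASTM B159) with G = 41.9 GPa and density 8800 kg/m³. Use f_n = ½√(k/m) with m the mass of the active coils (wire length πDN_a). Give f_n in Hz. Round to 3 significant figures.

k = Gd⁴/(8D³N_a) = (41.9×10³)(3.5⁴)/(8·39.0³·18) = 0.73609 N/mm = 736.09 N/m
Wire length L = πDN_a = π·39.0·18 = 2205.4 mm
m = ρ·(πd²/4)·L = 8800 × 9.6211×10⁻⁶ m² × 2.2054 m = 0.18672 kg
f_n = ½√(k/m) = 0.5·√(736.09/0.18672) = 0.5·√(3942.2) = 31.393 Hz

31.4 Hz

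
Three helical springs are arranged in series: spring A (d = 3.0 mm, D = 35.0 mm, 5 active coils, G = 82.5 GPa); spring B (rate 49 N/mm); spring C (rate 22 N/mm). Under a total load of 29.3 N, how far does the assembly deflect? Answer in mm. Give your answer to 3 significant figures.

9.45 mm

k_A = Gd⁴/(8D³N_a) = (82.5×10³)(3.0⁴)/(8·35.0³·5) = 3.8965 N/mm
Series: 1/k_eq = 1/3.8965 + 1/49 + 1/22 = 0.3225; k_eq = 3.1007 N/mm
δ = F/k_eq = 29.3/3.1007 = 9.4493 mm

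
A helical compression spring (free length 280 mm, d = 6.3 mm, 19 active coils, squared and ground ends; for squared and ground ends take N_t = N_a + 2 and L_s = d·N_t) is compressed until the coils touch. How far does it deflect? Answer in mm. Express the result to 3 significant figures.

N_t = 21; L_s = 6.3·21 = 132.3 mm
δ_solid = L₀ − L_s = 280 − 132.3 = 147.7 mm

148 mm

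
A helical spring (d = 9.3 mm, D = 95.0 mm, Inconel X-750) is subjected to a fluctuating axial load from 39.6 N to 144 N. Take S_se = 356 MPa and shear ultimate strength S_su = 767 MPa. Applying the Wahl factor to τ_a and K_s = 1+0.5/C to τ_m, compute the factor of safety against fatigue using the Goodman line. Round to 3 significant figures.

C = D/d = 95.0/9.3 = 10.2151; K_W = (4C−1)/(4C−4)+0.615/C = 1.1416; K_s = 1+0.5/C = 1.0489
F_a = (F_max−F_min)/2 = 52.2 N; F_m = (F_max+F_min)/2 = 91.8 N
τ_a = K_W·8F_aD/(πd³) = 1.1416 × 15.699 = 17.922 MPa
τ_m = K_s·8F_mD/(πd³) = 1.0489 × 27.609 = 28.961 MPa
Goodman: 1/n_f = τ_a/S_se + τ_m/S_su = 17.922/356 + 28.961/767 = 0.05034 + 0.03776 = 0.088103
n_f = 1/0.088103 = 11.35

11.4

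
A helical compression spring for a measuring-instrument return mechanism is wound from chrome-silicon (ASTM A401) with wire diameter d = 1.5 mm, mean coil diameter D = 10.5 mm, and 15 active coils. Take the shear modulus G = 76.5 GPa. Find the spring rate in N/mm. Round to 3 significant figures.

2.79 N/mm

k = Gd⁴/(8D³N_a) = (76.5×10³ × 1.5⁴) / (8 × 10.5³ × 15)
  = 387281 / 138915 = 2.7879 N/mm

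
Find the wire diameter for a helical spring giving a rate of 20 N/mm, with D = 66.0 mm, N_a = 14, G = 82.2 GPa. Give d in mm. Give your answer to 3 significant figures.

9.41 mm

d = (8D³N_a·k / G)^(1/4) = (8·66.0³·14·20 / (82.2×10³))^0.25
  = (7834.4)^0.25 = 9.4081 mm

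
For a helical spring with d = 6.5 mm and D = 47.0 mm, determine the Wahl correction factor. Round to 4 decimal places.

1.2054

C = D/d = 47.0/6.5 = 7.2308
K_W = (4C−1)/(4C−4) + 0.615/C = 27.923/24.923 + 0.0851 = 1.2054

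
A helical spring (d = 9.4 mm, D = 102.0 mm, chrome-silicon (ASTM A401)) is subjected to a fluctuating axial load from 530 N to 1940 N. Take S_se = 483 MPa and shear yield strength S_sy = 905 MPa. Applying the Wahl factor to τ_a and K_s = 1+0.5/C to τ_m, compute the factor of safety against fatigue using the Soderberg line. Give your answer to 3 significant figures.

C = D/d = 102.0/9.4 = 10.8511; K_W = (4C−1)/(4C−4)+0.615/C = 1.1328; K_s = 1+0.5/C = 1.0461
F_a = (F_max−F_min)/2 = 705 N; F_m = (F_max+F_min)/2 = 1235 N
τ_a = K_W·8F_aD/(πd³) = 1.1328 × 220.47 = 249.75 MPa
τ_m = K_s·8F_mD/(πd³) = 1.0461 × 386.21 = 404.01 MPa
Soderberg: 1/n_f = τ_a/S_se + τ_m/S_sy = 249.75/483 + 404.01/905 = 0.51708 + 0.44642 = 0.96349
n_f = 1/0.96349 = 1.038

1.04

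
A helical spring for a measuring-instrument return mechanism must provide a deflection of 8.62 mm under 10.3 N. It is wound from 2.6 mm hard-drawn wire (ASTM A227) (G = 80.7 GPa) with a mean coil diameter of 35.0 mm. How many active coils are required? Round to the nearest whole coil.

Required rate k = F/δ = 10.3/8.62 = 1.1949 N/mm
N_a = Gd⁴/(8D³k) = (80.7×10³ × 2.6⁴)/(8 × 35.0³ × 1.1949)
    = 3.6878e+06 / 409849 = 8.998 → 9 coils

9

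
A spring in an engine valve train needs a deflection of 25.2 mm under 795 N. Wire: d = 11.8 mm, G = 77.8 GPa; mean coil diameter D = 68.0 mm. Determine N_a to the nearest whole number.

Required rate k = F/δ = 795/25.2 = 31.548 N/mm
N_a = Gd⁴/(8D³k) = (77.8×10³ × 11.8⁴)/(8 × 68.0³ × 31.548)
    = 1.50837e+09 / 7.93566e+07 = 19.01 → 19 coils

19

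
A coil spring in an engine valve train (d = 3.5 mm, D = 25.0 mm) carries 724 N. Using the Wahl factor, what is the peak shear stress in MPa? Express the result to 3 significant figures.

1300 MPa

Spring index C = D/d = 25.0/3.5 = 7.1429
K_W = (4C−1)/(4C−4) + 0.615/C = 27.571/24.571 + 0.0861 = 1.2082
τ₀ = 8FD/(πd³) = 8·724·25.0/(π·3.5³) = 144800/134.7 = 1075 MPa
τ_max = K·τ₀ = 1.2082 × 1075 = 1298.8 MPa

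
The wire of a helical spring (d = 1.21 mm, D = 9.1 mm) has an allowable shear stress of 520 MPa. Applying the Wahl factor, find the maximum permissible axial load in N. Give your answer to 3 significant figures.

33.2 N

C = D/d = 9.1/1.21 = 7.5207
K_W = (4C−1)/(4C−4) + 0.615/C = 29.083/26.083 + 0.0818 = 1.1968
τ_max = K·8FD/(πd³) → F_max = τ_allow·πd³/(8DK)
F_max = 520·π·1.21³/(8·9.1·1.1968) = 2894.1/87.127 = 33.217 N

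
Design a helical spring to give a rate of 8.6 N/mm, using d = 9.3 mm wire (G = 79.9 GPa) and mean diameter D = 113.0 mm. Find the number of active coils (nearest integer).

N_a = Gd⁴/(8D³k) = (79.9×10³ × 9.3⁴)/(8 × 113.0³ × 8.6)
    = 5.97694e+08 / 9.92713e+07 = 6.021 → 6 coils

6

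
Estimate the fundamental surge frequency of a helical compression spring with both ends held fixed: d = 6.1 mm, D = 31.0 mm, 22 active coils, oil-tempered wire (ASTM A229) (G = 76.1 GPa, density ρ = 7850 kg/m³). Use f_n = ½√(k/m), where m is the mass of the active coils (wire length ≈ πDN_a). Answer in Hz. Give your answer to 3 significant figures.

k = Gd⁴/(8D³N_a) = (76.1×10³)(6.1⁴)/(8·31.0³·22) = 20.096 N/mm = 20096 N/m
Wire length L = πDN_a = π·31.0·22 = 2142.6 mm
m = ρ·(πd²/4)·L = 7850 × 29.225×10⁻⁶ m² × 2.1426 m = 0.49153 kg
f_n = ½√(k/m) = 0.5·√(20096/0.49153) = 0.5·√(40884) = 101.1 Hz

101 Hz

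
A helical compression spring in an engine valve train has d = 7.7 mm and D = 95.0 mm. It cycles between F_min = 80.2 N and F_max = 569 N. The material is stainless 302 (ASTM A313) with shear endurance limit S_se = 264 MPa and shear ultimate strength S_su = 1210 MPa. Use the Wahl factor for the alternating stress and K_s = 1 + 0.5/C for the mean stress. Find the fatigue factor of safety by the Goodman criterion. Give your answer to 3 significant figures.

1.44

C = D/d = 95.0/7.7 = 12.3377; K_W = (4C−1)/(4C−4)+0.615/C = 1.1160; K_s = 1+0.5/C = 1.0405
F_a = (F_max−F_min)/2 = 244.4 N; F_m = (F_max+F_min)/2 = 324.6 N
τ_a = K_W·8F_aD/(πd³) = 1.1160 × 129.51 = 144.53 MPa
τ_m = K_s·8F_mD/(πd³) = 1.0405 × 172 = 178.98 MPa
Goodman: 1/n_f = τ_a/S_se + τ_m/S_su = 144.53/264 + 178.98/1210 = 0.54746 + 0.14791 = 0.69537
n_f = 1/0.69537 = 1.438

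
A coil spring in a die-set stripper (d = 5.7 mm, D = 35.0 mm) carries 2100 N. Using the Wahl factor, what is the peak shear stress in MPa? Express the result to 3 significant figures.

1260 MPa

Spring index C = D/d = 35.0/5.7 = 6.1404
K_W = (4C−1)/(4C−4) + 0.615/C = 23.561/20.561 + 0.1002 = 1.2461
τ₀ = 8FD/(πd³) = 8·2100·35.0/(π·5.7³) = 588000/581.8 = 1010.7 MPa
τ_max = K·τ₀ = 1.2461 × 1010.7 = 1259.3 MPa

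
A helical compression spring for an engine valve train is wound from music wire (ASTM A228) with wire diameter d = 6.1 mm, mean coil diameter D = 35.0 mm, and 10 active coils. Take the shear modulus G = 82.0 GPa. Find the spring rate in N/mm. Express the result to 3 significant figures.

33.1 N/mm

k = Gd⁴/(8D³N_a) = (82.0×10³ × 6.1⁴) / (8 × 35.0³ × 10)
  = 1.13536e+08 / 3.43e+06 = 33.101 N/mm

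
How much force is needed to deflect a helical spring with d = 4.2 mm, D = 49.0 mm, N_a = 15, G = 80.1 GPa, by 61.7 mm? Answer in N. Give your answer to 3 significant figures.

k = Gd⁴/(8D³N_a) = (80.1×10³)(4.2⁴)/(8·49.0³·15) = 1.7655 N/mm
F = k·δ = 1.7655 × 61.7 = 108.93 N

109 N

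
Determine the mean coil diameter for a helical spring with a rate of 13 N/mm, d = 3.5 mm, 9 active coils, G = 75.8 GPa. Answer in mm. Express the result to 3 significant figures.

D = (Gd⁴/(8N_a·k))^(1/3) = (75.8×10³·3.5⁴/(8·9·13))^(1/3)
  = (12152.5)^(1/3) = 22.9909 mm

23.0 mm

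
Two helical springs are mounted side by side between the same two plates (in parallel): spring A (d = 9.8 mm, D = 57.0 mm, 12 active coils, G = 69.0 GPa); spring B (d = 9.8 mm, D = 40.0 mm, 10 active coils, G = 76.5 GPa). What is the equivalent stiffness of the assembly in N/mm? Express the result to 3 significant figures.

k_A = Gd⁴/(8D³N_a) = (69.0×10³)(9.8⁴)/(8·57.0³·12) = 35.798 N/mm
k_B = Gd⁴/(8D³N_a) = (76.5×10³)(9.8⁴)/(8·40.0³·10) = 137.81 N/mm
Parallel: k_eq = 35.798 + 137.81 = 173.61 N/mm

174 N/mm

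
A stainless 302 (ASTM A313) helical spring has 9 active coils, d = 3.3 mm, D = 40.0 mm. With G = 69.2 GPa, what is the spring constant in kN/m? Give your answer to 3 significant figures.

1.78 kN/m

k = Gd⁴/(8D³N_a) = (69.2×10³ × 3.3⁴) / (8 × 40.0³ × 9)
  = 8.20657e+06 / 4.608e+06 = 1.7809 N/mm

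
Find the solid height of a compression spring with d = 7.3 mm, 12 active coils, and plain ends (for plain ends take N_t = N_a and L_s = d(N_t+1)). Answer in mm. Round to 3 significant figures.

plain ends: N_t = N_a = 12
L_s = d·(N_t+1) = 7.3 × 13 = 94.9 mm

94.9 mm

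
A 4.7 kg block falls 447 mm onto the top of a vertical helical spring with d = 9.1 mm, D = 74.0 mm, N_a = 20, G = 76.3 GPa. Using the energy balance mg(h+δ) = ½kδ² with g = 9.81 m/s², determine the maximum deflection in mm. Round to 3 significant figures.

77.4 mm

k = Gd⁴/(8D³N_a) = (76.3×10³)(9.1⁴)/(8·74.0³·20) = 8.07 N/mm
W = mg = 4.7 × 9.81 = 46.107 N
½kδ² − Wδ − Wh = 0 → δ = (W + √(W² + 2kWh))/k
δ = (46.107 + √(2125.9 + 332644))/8.07 = (46.107 + 578.59)/8.07 = 77.41 mm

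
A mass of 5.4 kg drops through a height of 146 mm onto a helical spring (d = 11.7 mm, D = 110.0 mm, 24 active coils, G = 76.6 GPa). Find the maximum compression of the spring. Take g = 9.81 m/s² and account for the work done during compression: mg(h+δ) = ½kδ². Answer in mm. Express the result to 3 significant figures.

k = Gd⁴/(8D³N_a) = (76.6×10³)(11.7⁴)/(8·110.0³·24) = 5.6169 N/mm
W = mg = 5.4 × 9.81 = 52.974 N
½kδ² − Wδ − Wh = 0 → δ = (W + √(W² + 2kWh))/k
δ = (52.974 + √(2806.2 + 86883.7))/5.6169 = (52.974 + 299.48)/5.6169 = 62.75 mm

62.7 mm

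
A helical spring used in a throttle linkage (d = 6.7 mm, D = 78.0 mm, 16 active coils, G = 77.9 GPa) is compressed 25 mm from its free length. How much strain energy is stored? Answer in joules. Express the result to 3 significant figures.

0.808 J

k = Gd⁴/(8D³N_a) = (77.9×10³)(6.7⁴)/(8·78.0³·16) = 2.5843 N/mm
U = ½kδ² = 0.5 × 2.5843 × 25² = 807.59 N·mm = 0.80759 J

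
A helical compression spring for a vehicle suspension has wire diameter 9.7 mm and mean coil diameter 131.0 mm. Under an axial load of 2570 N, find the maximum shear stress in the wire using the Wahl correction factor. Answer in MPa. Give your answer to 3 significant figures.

Spring index C = D/d = 131.0/9.7 = 13.5052
K_W = (4C−1)/(4C−4) + 0.615/C = 53.021/50.021 + 0.0455 = 1.1055
τ₀ = 8FD/(πd³) = 8·2570·131.0/(π·9.7³) = 2.69336e+06/2867.2 = 939.35 MPa
τ_max = K·τ₀ = 1.1055 × 939.35 = 1038.5 MPa

1040 MPa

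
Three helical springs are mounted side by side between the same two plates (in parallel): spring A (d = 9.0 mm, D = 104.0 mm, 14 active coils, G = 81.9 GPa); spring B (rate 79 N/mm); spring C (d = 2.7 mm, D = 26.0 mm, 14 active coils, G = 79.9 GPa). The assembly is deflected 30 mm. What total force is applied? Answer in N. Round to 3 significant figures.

2560 N

k_A = Gd⁴/(8D³N_a) = (81.9×10³)(9.0⁴)/(8·104.0³·14) = 4.2652 N/mm
k_C = Gd⁴/(8D³N_a) = (79.9×10³)(2.7⁴)/(8·26.0³·14) = 2.1571 N/mm
Parallel: k_eq = 4.2652 + 79 + 2.1571 = 85.422 N/mm
F = k_eq·δ = 85.422·30 = 2562.7 N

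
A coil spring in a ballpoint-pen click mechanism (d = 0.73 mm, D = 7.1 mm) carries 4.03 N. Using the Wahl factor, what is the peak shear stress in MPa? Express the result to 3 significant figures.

215 MPa

Spring index C = D/d = 7.1/0.73 = 9.7260
K_W = (4C−1)/(4C−4) + 0.615/C = 37.904/34.904 + 0.0632 = 1.1492
τ₀ = 8FD/(πd³) = 8·4.03·7.1/(π·0.73³) = 228.904/1.2221 = 187.3 MPa
τ_max = K·τ₀ = 1.1492 × 187.3 = 215.24 MPa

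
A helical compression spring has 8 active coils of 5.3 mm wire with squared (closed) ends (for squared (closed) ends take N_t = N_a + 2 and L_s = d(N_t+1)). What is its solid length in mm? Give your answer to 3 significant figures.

squared (closed) ends: N_t = N_a + 2 = 8 + 2 = 10
L_s = d·(N_t+1) = 5.3 × 11 = 58.3 mm

58.3 mm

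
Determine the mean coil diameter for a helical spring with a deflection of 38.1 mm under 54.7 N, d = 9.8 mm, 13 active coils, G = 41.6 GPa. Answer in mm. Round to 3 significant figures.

Required rate k = F/δ = 54.7/38.1 = 1.4357 N/mm
D = (Gd⁴/(8N_a·k))^(1/3) = (41.6×10³·9.8⁴/(8·13·1.4357))^(1/3)
  = (2.56982e+06)^(1/3) = 136.9727 mm

137 mm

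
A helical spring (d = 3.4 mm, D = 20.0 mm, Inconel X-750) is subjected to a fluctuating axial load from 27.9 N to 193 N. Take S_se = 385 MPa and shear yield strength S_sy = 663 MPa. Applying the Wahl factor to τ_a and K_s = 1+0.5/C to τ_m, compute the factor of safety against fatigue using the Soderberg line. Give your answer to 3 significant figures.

1.71

C = D/d = 20.0/3.4 = 5.8824; K_W = (4C−1)/(4C−4)+0.615/C = 1.2582; K_s = 1+0.5/C = 1.0850
F_a = (F_max−F_min)/2 = 82.55 N; F_m = (F_max+F_min)/2 = 110.45 N
τ_a = K_W·8F_aD/(πd³) = 1.2582 × 106.97 = 134.58 MPa
τ_m = K_s·8F_mD/(πd³) = 1.0850 × 143.12 = 155.28 MPa
Soderberg: 1/n_f = τ_a/S_se + τ_m/S_sy = 134.58/385 + 155.28/663 = 0.34956 + 0.23422 = 0.58378
n_f = 1/0.58378 = 1.713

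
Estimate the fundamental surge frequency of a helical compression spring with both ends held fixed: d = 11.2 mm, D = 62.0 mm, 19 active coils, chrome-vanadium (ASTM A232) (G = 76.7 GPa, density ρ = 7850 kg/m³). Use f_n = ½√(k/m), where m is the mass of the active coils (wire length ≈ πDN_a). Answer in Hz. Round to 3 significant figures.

53.9 Hz

k = Gd⁴/(8D³N_a) = (76.7×10³)(11.2⁴)/(8·62.0³·19) = 33.316 N/mm = 33316 N/m
Wire length L = πDN_a = π·62.0·19 = 3700.8 mm
m = ρ·(πd²/4)·L = 7850 × 98.52×10⁻⁶ m² × 3.7008 m = 2.8621 kg
f_n = ½√(k/m) = 0.5·√(33316/2.8621) = 0.5·√(11640) = 53.945 Hz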